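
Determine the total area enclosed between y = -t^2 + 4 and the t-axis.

The curve meets the t-axis where -t^2 + 4 = 0, i.e. -(t - 2)*(t + 2) = 0, at t = -2, 2.
On [-2, 2] the curve lies above the axis; ∫[-2,2] (-t^2 + 4) dt = 32/3, giving area 32/3.

32/3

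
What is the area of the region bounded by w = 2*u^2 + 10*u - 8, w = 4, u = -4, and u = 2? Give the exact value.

298/3

The difference (2*u^2 + 10*u - 8) - (4) = 2*u^2 + 10*u - 12 changes sign at u = 1 inside [-4, 2], so split the integral there.
∫[-4,1] (2*u^2 + 10*u - 12) du = -275/3; the area of that piece is 275/3.
∫[1,2] (2*u^2 + 10*u - 12) du = 23/3.
Total area = 275/3 + 23/3 = 298/3.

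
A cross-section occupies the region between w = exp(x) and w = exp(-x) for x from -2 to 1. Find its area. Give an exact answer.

The difference (exp(x)) - (exp(-x)) = exp(x) - exp(-x) changes sign at x = 0 inside [-2, 1], so split the integral there.
∫[-2,0] (exp(x) - exp(-x)) dx = -exp(2) - exp(-2) + 2; the area of that piece is -2 + exp(-2) + exp(2).
∫[0,1] (exp(x) - exp(-x)) dx = -2 + exp(-1) + exp(1).
Total area = (-2 + exp(-2) + exp(2)) + (-2 + exp(-1) + exp(1)) = -4 + exp(-2) + exp(-1) + exp(1) + exp(2).

-4 + exp(-2) + exp(-1) + exp(1) + exp(2)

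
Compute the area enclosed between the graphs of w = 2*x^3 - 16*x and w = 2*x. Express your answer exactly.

81

Set the curves equal: 2*x^3 - 16*x = 2*x, so 2*x^3 - 18*x = 0, which factors as 2*x*(x - 3)*(x + 3) = 0. The curves meet at x = -3, 0, 3.
On [-3, 0], w = 2*x^3 - 16*x is on top; that piece has area ∫[-3,0] (2*x^3 - 18*x) dx = 81/2.
On [0, 3], w = 2*x is on top; that piece has area ∫[0,3] (-(2*x^3 - 18*x)) dx = 81/2.
Total enclosed area = 81/2 + 81/2 = 81.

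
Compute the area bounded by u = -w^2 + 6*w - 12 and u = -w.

Both boundary curves give u as a function of w, so integrate with respect to w. Setting them equal: -w^2 + 7*w - 12 = 0, i.e. -(w - 4)*(w - 3) = 0, so they meet at w = 3, 4.
For w in [3, 4], u = -w^2 + 6*w - 12 is on the right; area = ∫[3,4] (-w^2 + 7*w - 12) dw = 1/6.

1/6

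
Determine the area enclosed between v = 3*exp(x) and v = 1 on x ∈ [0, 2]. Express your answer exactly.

-5 + 3*exp(2)

On [0, 2], (3*exp(x)) - (1) = 3*exp(x) - 1 is ≥ 0 throughout, so the area is a single integral of |3*exp(x) - 1|.
∫[0,2] (3*exp(x) - 1) dx = -5 + 3*exp(2).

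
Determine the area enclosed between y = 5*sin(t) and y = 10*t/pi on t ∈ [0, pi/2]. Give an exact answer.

5 - 5*pi/4

On [0, pi/2], (5*sin(t)) - (10*t/pi) = -10*t/pi + 5*sin(t) is ≥ 0 throughout, so the area is a single integral of |-10*t/pi + 5*sin(t)|.
∫[0,pi/2] (-10*t/pi + 5*sin(t)) dt = 5 - 5*pi/4.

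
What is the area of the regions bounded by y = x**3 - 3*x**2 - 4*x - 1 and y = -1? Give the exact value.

131/4

Set the curves equal: x**3 - 3*x**2 - 4*x - 1 = -1, so x**3 - 3*x**2 - 4*x = 0, which factors as x*(x - 4)*(x + 1) = 0. The curves meet at x = -1, 0, 4.
On [-1, 0], y = x**3 - 3*x**2 - 4*x - 1 is on top; that piece has area ∫[-1,0] (x**3 - 3*x**2 - 4*x) dx = 3/4.
On [0, 4], y = -1 is on top; that piece has area ∫[0,4] (-(x**3 - 3*x**2 - 4*x)) dx = 32.
Total enclosed area = 3/4 + 32 = 131/4.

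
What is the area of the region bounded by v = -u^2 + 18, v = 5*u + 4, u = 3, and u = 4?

95/6

On [3, 4], (-u^2 + 18) - (5*u + 4) = -u^2 - 5*u + 14 is ≤ 0 throughout, so the area is a single integral of |-u^2 - 5*u + 14|.
∫[3,4] (-u^2 - 5*u + 14) du = -95/6; the area of that piece is 95/6.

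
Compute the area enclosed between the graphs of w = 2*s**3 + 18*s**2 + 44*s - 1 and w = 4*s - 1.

131/2

Set the curves equal: 2*s**3 + 18*s**2 + 44*s - 1 = 4*s - 1, so 2*s**3 + 18*s**2 + 40*s = 0, which factors as 2*s*(s + 4)*(s + 5) = 0. The curves meet at s = -5, -4, 0.
On [-5, -4], w = 2*s**3 + 18*s**2 + 44*s - 1 is on top; that piece has area ∫[-5,-4] (2*s**3 + 18*s**2 + 40*s) ds = 3/2.
On [-4, 0], w = 4*s - 1 is on top; that piece has area ∫[-4,0] (-(2*s**3 + 18*s**2 + 40*s)) ds = 64.
Total enclosed area = 3/2 + 64 = 131/2.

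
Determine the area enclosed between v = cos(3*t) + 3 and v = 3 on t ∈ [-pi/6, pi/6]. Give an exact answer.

On [-pi/6, pi/6], (cos(3*t) + 3) - (3) = cos(3*t) is ≥ 0 throughout, so the area is a single integral of |cos(3*t)|.
∫[-pi/6,pi/6] (cos(3*t)) dt = 2/3.

2/3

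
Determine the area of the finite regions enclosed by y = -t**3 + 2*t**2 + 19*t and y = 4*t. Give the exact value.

Set the curves equal: -t**3 + 2*t**2 + 19*t = 4*t, so -t**3 + 2*t**2 + 15*t = 0, which factors as -t*(t - 5)*(t + 3) = 0. The curves meet at t = -3, 0, 5.
On [-3, 0], y = 4*t is on top; that piece has area ∫[-3,0] (-(-t**3 + 2*t**2 + 15*t)) dt = 117/4.
On [0, 5], y = -t**3 + 2*t**2 + 19*t is on top; that piece has area ∫[0,5] (-t**3 + 2*t**2 + 15*t) dt = 1375/12.
Total enclosed area = 117/4 + 1375/12 = 863/6.

863/6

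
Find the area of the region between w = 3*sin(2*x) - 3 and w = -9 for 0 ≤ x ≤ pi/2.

On [0, pi/2], (3*sin(2*x) - 3) - (-9) = 3*sin(2*x) + 6 is ≥ 0 throughout, so the area is a single integral of |3*sin(2*x) + 6|.
∫[0,pi/2] (3*sin(2*x) + 6) dx = 3 + 3*pi.

3 + 3*pi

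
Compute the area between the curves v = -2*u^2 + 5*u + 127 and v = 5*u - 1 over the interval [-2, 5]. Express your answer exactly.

On [-2, 5], (-2*u^2 + 5*u + 127) - (5*u - 1) = -2*u^2 + 128 is ≥ 0 throughout, so the area is a single integral of |-2*u^2 + 128|.
∫[-2,5] (-2*u^2 + 128) du = 2422/3.

2422/3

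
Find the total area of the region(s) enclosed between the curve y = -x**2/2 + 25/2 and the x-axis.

250/3

The curve meets the x-axis where -x**2/2 + 25/2 = 0, i.e. -(x - 5)*(x + 5)/2 = 0, at x = -5, 5.
On [-5, 5] the curve lies above the axis; ∫[-5,5] (-x**2/2 + 25/2) dx = 250/3, giving area 250/3.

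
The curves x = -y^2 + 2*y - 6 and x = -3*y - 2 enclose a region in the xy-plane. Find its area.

9/2

Both boundary curves give x as a function of y, so integrate with respect to y. Setting them equal: -y^2 + 5*y - 4 = 0, i.e. -(y - 4)*(y - 1) = 0, so they meet at y = 1, 4.
For y in [1, 4], x = -y^2 + 2*y - 6 is on the right; area = ∫[1,4] (-y^2 + 5*y - 4) dy = 9/2.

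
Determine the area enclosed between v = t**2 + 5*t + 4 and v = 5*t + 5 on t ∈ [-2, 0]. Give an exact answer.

The difference (t**2 + 5*t + 4) - (5*t + 5) = t**2 - 1 changes sign at t = -1 inside [-2, 0], so split the integral there.
∫[-2,-1] (t**2 - 1) dt = 4/3.
∫[-1,0] (t**2 - 1) dt = -2/3; the area of that piece is 2/3.
Total area = 4/3 + 2/3 = 2.

2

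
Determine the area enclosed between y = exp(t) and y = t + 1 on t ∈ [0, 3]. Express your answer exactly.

On [0, 3], (exp(t)) - (t + 1) = -t + exp(t) - 1 is ≥ 0 throughout, so the area is a single integral of |-t + exp(t) - 1|.
∫[0,3] (-t + exp(t) - 1) dt = -17/2 + exp(3).

-17/2 + exp(3)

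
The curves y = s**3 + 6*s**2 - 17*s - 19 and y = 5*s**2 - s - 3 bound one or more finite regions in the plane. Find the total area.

Set the curves equal: s**3 + 6*s**2 - 17*s - 19 = 5*s**2 - s - 3, so s**3 + s**2 - 16*s - 16 = 0, which factors as (s - 4)*(s + 1)*(s + 4) = 0. The curves meet at s = -4, -1, 4.
On [-4, -1], y = s**3 + 6*s**2 - 17*s - 19 is on top; that piece has area ∫[-4,-1] (s**3 + s**2 - 16*s - 16) ds = 117/4.
On [-1, 4], y = 5*s**2 - s - 3 is on top; that piece has area ∫[-1,4] (-(s**3 + s**2 - 16*s - 16)) ds = 1375/12.
Total enclosed area = 117/4 + 1375/12 = 863/6.

863/6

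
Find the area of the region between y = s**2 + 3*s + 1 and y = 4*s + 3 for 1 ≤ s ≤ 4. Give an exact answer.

The difference (s**2 + 3*s + 1) - (4*s + 3) = s**2 - s - 2 changes sign at s = 2 inside [1, 4], so split the integral there.
∫[1,2] (s**2 - s - 2) ds = -7/6; the area of that piece is 7/6.
∫[2,4] (s**2 - s - 2) ds = 26/3.
Total area = 7/6 + 26/3 = 59/6.

59/6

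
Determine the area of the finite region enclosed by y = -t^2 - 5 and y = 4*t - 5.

Set the curves equal: -t^2 - 5 = 4*t - 5, so -t^2 - 4*t = 0, which factors as -t*(t + 4) = 0. The curves meet at t = -4, 0.
On [-4, 0], y = -t^2 - 5 is on top; that piece has area ∫[-4,0] (-t^2 - 4*t) dt = 32/3.

32/3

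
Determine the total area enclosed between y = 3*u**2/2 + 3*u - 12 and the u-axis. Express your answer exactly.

54

The curve meets the u-axis where 3*u**2/2 + 3*u - 12 = 0, i.e. 3*(u - 2)*(u + 4)/2 = 0, at u = -4, 2.
On [-4, 2] the curve lies below the axis; ∫[-4,2] (3*u**2/2 + 3*u - 12) du = -54, giving area 54.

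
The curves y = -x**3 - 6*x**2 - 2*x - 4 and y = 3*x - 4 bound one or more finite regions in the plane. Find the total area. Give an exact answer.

131/4

Set the curves equal: -x**3 - 6*x**2 - 2*x - 4 = 3*x - 4, so -x**3 - 6*x**2 - 5*x = 0, which factors as -x*(x + 1)*(x + 5) = 0. The curves meet at x = -5, -1, 0.
On [-5, -1], y = 3*x - 4 is on top; that piece has area ∫[-5,-1] (-(-x**3 - 6*x**2 - 5*x)) dx = 32.
On [-1, 0], y = -x**3 - 6*x**2 - 2*x - 4 is on top; that piece has area ∫[-1,0] (-x**3 - 6*x**2 - 5*x) dx = 3/4.
Total enclosed area = 32 + 3/4 = 131/4.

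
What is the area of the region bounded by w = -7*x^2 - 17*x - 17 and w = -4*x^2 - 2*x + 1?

1/2

Set the curves equal: -7*x^2 - 17*x - 17 = -4*x^2 - 2*x + 1, so -3*x^2 - 15*x - 18 = 0, which factors as -3*(x + 2)*(x + 3) = 0. The curves meet at x = -3, -2.
On [-3, -2], w = -7*x^2 - 17*x - 17 is on top; that piece has area ∫[-3,-2] (-3*x^2 - 15*x - 18) dx = 1/2.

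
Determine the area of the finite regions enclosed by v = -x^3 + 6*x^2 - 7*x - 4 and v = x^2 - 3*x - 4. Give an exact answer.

71/6

Set the curves equal: -x^3 + 6*x^2 - 7*x - 4 = x^2 - 3*x - 4, so -x^3 + 5*x^2 - 4*x = 0, which factors as -x*(x - 4)*(x - 1) = 0. The curves meet at x = 0, 1, 4.
On [0, 1], v = x^2 - 3*x - 4 is on top; that piece has area ∫[0,1] (-(-x^3 + 5*x^2 - 4*x)) dx = 7/12.
On [1, 4], v = -x^3 + 6*x^2 - 7*x - 4 is on top; that piece has area ∫[1,4] (-x^3 + 5*x^2 - 4*x) dx = 45/4.
Total enclosed area = 7/12 + 45/4 = 71/6.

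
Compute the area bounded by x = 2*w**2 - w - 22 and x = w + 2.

343/3

Both boundary curves give x as a function of w, so integrate with respect to w. Setting them equal: 2*w**2 - 2*w - 24 = 0, i.e. 2*(w - 4)*(w + 3) = 0, so they meet at w = -3, 4.
For w in [-3, 4], x = 2*w**2 - w - 22 is on the left; area = ∫[-3,4] (-(2*w**2 - 2*w - 24)) dw = 343/3.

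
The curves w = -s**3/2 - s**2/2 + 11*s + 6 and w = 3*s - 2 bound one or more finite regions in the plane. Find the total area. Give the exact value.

863/12

Set the curves equal: -s**3/2 - s**2/2 + 11*s + 6 = 3*s - 2, so -s**3/2 - s**2/2 + 8*s + 8 = 0, which factors as -(s - 4)*(s + 1)*(s + 4)/2 = 0. The curves meet at s = -4, -1, 4.
On [-4, -1], w = 3*s - 2 is on top; that piece has area ∫[-4,-1] (-(-s**3/2 - s**2/2 + 8*s + 8)) ds = 117/8.
On [-1, 4], w = -s**3/2 - s**2/2 + 11*s + 6 is on top; that piece has area ∫[-1,4] (-s**3/2 - s**2/2 + 8*s + 8) ds = 1375/24.
Total enclosed area = 117/8 + 1375/24 = 863/12.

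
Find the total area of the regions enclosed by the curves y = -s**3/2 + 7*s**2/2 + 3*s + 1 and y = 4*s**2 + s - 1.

71/12

Set the curves equal: -s**3/2 + 7*s**2/2 + 3*s + 1 = 4*s**2 + s - 1, so -s**3/2 - s**2/2 + 2*s + 2 = 0, which factors as -(s - 2)*(s + 1)*(s + 2)/2 = 0. The curves meet at s = -2, -1, 2.
On [-2, -1], y = 4*s**2 + s - 1 is on top; that piece has area ∫[-2,-1] (-(-s**3/2 - s**2/2 + 2*s + 2)) ds = 7/24.
On [-1, 2], y = -s**3/2 + 7*s**2/2 + 3*s + 1 is on top; that piece has area ∫[-1,2] (-s**3/2 - s**2/2 + 2*s + 2) ds = 45/8.
Total enclosed area = 7/24 + 45/8 = 71/12.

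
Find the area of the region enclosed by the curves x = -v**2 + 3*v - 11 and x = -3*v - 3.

4/3

Both boundary curves give x as a function of v, so integrate with respect to v. Setting them equal: -v**2 + 6*v - 8 = 0, i.e. -(v - 4)*(v - 2) = 0, so they meet at v = 2, 4.
For v in [2, 4], x = -v**2 + 3*v - 11 is on the right; area = ∫[2,4] (-v**2 + 6*v - 8) dv = 4/3.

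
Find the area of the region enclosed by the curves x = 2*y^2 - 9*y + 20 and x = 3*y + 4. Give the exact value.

8/3

Both boundary curves give x as a function of y, so integrate with respect to y. Setting them equal: 2*y^2 - 12*y + 16 = 0, i.e. 2*(y - 4)*(y - 2) = 0, so they meet at y = 2, 4.
For y in [2, 4], x = 2*y^2 - 9*y + 20 is on the left; area = ∫[2,4] (-(2*y^2 - 12*y + 16)) dy = 8/3.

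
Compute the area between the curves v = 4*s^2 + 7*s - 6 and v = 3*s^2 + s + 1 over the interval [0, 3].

67/3

The difference (4*s^2 + 7*s - 6) - (3*s^2 + s + 1) = s^2 + 6*s - 7 changes sign at s = 1 inside [0, 3], so split the integral there.
∫[0,1] (s^2 + 6*s - 7) ds = -11/3; the area of that piece is 11/3.
∫[1,3] (s^2 + 6*s - 7) ds = 56/3.
Total area = 11/3 + 56/3 = 67/3.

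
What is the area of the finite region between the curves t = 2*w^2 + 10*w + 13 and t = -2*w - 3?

8/3

Both boundary curves give t as a function of w, so integrate with respect to w. Setting them equal: 2*w^2 + 12*w + 16 = 0, i.e. 2*(w + 2)*(w + 4) = 0, so they meet at w = -4, -2.
For w in [-4, -2], t = 2*w^2 + 10*w + 13 is on the left; area = ∫[-4,-2] (-(2*w^2 + 12*w + 16)) dw = 8/3.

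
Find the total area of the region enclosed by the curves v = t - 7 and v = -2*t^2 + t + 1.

64/3

Set the curves equal: t - 7 = -2*t^2 + t + 1, so 2*t^2 - 8 = 0, which factors as 2*(t - 2)*(t + 2) = 0. The curves meet at t = -2, 2.
On [-2, 2], v = -2*t^2 + t + 1 is on top; that piece has area ∫[-2,2] (-(2*t^2 - 8)) dt = 64/3.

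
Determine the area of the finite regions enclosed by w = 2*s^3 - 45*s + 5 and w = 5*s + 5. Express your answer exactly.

625

Set the curves equal: 2*s^3 - 45*s + 5 = 5*s + 5, so 2*s^3 - 50*s = 0, which factors as 2*s*(s - 5)*(s + 5) = 0. The curves meet at s = -5, 0, 5.
On [-5, 0], w = 2*s^3 - 45*s + 5 is on top; that piece has area ∫[-5,0] (2*s^3 - 50*s) ds = 625/2.
On [0, 5], w = 5*s + 5 is on top; that piece has area ∫[0,5] (-(2*s^3 - 50*s)) ds = 625/2.
Total enclosed area = 625/2 + 625/2 = 625.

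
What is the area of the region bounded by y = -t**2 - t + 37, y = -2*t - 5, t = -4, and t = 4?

880/3

On [-4, 4], (-t**2 - t + 37) - (-2*t - 5) = -t**2 + t + 42 is ≥ 0 throughout, so the area is a single integral of |-t**2 + t + 42|.
∫[-4,4] (-t**2 + t + 42) dt = 880/3.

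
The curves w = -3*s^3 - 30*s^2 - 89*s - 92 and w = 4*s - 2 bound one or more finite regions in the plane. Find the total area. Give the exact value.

Set the curves equal: -3*s^3 - 30*s^2 - 89*s - 92 = 4*s - 2, so -3*s^3 - 30*s^2 - 93*s - 90 = 0, which factors as -3*(s + 2)*(s + 3)*(s + 5) = 0. The curves meet at s = -5, -3, -2.
On [-5, -3], w = 4*s - 2 is on top; that piece has area ∫[-5,-3] (-(-3*s^3 - 30*s^2 - 93*s - 90)) ds = 8.
On [-3, -2], w = -3*s^3 - 30*s^2 - 89*s - 92 is on top; that piece has area ∫[-3,-2] (-3*s^3 - 30*s^2 - 93*s - 90) ds = 5/4.
Total enclosed area = 8 + 5/4 = 37/4.

37/4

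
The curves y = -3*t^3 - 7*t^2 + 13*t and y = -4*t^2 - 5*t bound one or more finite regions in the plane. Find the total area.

253/4

Set the curves equal: -3*t^3 - 7*t^2 + 13*t = -4*t^2 - 5*t, so -3*t^3 - 3*t^2 + 18*t = 0, which factors as -3*t*(t - 2)*(t + 3) = 0. The curves meet at t = -3, 0, 2.
On [-3, 0], y = -4*t^2 - 5*t is on top; that piece has area ∫[-3,0] (-(-3*t^3 - 3*t^2 + 18*t)) dt = 189/4.
On [0, 2], y = -3*t^3 - 7*t^2 + 13*t is on top; that piece has area ∫[0,2] (-3*t^3 - 3*t^2 + 18*t) dt = 16.
Total enclosed area = 189/4 + 16 = 253/4.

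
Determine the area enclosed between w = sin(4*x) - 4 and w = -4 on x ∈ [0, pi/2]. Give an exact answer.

The difference (sin(4*x) - 4) - (-4) = sin(4*x) changes sign at x = pi/4 inside [0, pi/2], so split the integral there.
∫[0,pi/4] (sin(4*x)) dx = 1/2.
∫[pi/4,pi/2] (sin(4*x)) dx = -1/2; the area of that piece is 1/2.
Total area = 1/2 + 1/2 = 1.

1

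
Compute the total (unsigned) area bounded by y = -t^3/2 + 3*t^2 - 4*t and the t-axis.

The curve meets the t-axis where -t^3/2 + 3*t^2 - 4*t = 0, i.e. -t*(t - 4)*(t - 2)/2 = 0, at t = 0, 2, 4.
On [0, 2] the curve lies below the axis; ∫[0,2] (-t^3/2 + 3*t^2 - 4*t) dt = -2, giving area 2.
On [2, 4] the curve lies above the axis; ∫[2,4] (-t^3/2 + 3*t^2 - 4*t) dt = 2, giving area 2.
Total area = 2 + 2 = 4.

4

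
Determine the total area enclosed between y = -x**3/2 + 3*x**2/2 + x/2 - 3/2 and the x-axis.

4

The curve meets the x-axis where -x**3/2 + 3*x**2/2 + x/2 - 3/2 = 0, i.e. -(x - 3)*(x - 1)*(x + 1)/2 = 0, at x = -1, 1, 3.
On [-1, 1] the curve lies below the axis; ∫[-1,1] (-x**3/2 + 3*x**2/2 + x/2 - 3/2) dx = -2, giving area 2.
On [1, 3] the curve lies above the axis; ∫[1,3] (-x**3/2 + 3*x**2/2 + x/2 - 3/2) dx = 2, giving area 2.
Total area = 2 + 2 = 4.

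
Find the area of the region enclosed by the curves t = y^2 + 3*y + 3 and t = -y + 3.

Both boundary curves give t as a function of y, so integrate with respect to y. Setting them equal: y^2 + 4*y = 0, i.e. y*(y + 4) = 0, so they meet at y = -4, 0.
For y in [-4, 0], t = y^2 + 3*y + 3 is on the left; area = ∫[-4,0] (-(y^2 + 4*y)) dy = 32/3.

32/3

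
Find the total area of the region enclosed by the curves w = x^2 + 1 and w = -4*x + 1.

Set the curves equal: x^2 + 1 = -4*x + 1, so x^2 + 4*x = 0, which factors as x*(x + 4) = 0. The curves meet at x = -4, 0.
On [-4, 0], w = -4*x + 1 is on top; that piece has area ∫[-4,0] (-(x^2 + 4*x)) dx = 32/3.

32/3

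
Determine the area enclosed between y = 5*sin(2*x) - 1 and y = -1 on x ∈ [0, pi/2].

5

On [0, pi/2], (5*sin(2*x) - 1) - (-1) = 5*sin(2*x) is ≥ 0 throughout, so the area is a single integral of |5*sin(2*x)|.
∫[0,pi/2] (5*sin(2*x)) dx = 5.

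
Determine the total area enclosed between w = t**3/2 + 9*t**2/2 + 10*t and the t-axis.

The curve meets the t-axis where t**3/2 + 9*t**2/2 + 10*t = 0, i.e. t*(t + 4)*(t + 5)/2 = 0, at t = -5, -4, 0.
On [-5, -4] the curve lies above the axis; ∫[-5,-4] (t**3/2 + 9*t**2/2 + 10*t) dt = 3/8, giving area 3/8.
On [-4, 0] the curve lies below the axis; ∫[-4,0] (t**3/2 + 9*t**2/2 + 10*t) dt = -16, giving area 16.
Total area = 3/8 + 16 = 131/8.

131/8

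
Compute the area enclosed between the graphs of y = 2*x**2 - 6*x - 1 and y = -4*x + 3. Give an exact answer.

Set the curves equal: 2*x**2 - 6*x - 1 = -4*x + 3, so 2*x**2 - 2*x - 4 = 0, which factors as 2*(x - 2)*(x + 1) = 0. The curves meet at x = -1, 2.
On [-1, 2], y = -4*x + 3 is on top; that piece has area ∫[-1,2] (-(2*x**2 - 2*x - 4)) dx = 9.

9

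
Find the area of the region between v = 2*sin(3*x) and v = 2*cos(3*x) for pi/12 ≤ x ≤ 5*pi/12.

4*sqrt(2)/3

On [pi/12, 5*pi/12], (2*sin(3*x)) - (2*cos(3*x)) = 2*sin(3*x) - 2*cos(3*x) is ≥ 0 throughout, so the area is a single integral of |2*sin(3*x) - 2*cos(3*x)|.
∫[pi/12,5*pi/12] (2*sin(3*x) - 2*cos(3*x)) dx = 4*sqrt(2)/3.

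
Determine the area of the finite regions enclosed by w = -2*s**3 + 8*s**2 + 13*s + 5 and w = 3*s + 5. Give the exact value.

Set the curves equal: -2*s**3 + 8*s**2 + 13*s + 5 = 3*s + 5, so -2*s**3 + 8*s**2 + 10*s = 0, which factors as -2*s*(s - 5)*(s + 1) = 0. The curves meet at s = -1, 0, 5.
On [-1, 0], w = 3*s + 5 is on top; that piece has area ∫[-1,0] (-(-2*s**3 + 8*s**2 + 10*s)) ds = 11/6.
On [0, 5], w = -2*s**3 + 8*s**2 + 13*s + 5 is on top; that piece has area ∫[0,5] (-2*s**3 + 8*s**2 + 10*s) ds = 875/6.
Total enclosed area = 11/6 + 875/6 = 443/3.

443/3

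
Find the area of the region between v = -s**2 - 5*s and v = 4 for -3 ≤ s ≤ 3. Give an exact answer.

The difference (-s**2 - 5*s) - (4) = -s**2 - 5*s - 4 changes sign at s = -1 inside [-3, 3], so split the integral there.
∫[-3,-1] (-s**2 - 5*s - 4) ds = 10/3.
∫[-1,3] (-s**2 - 5*s - 4) ds = -136/3; the area of that piece is 136/3.
Total area = 10/3 + 136/3 = 146/3.

146/3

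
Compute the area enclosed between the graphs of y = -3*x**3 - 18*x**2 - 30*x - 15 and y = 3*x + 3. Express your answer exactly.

Set the curves equal: -3*x**3 - 18*x**2 - 30*x - 15 = 3*x + 3, so -3*x**3 - 18*x**2 - 33*x - 18 = 0, which factors as -3*(x + 1)*(x + 2)*(x + 3) = 0. The curves meet at x = -3, -2, -1.
On [-3, -2], y = 3*x + 3 is on top; that piece has area ∫[-3,-2] (-(-3*x**3 - 18*x**2 - 33*x - 18)) dx = 3/4.
On [-2, -1], y = -3*x**3 - 18*x**2 - 30*x - 15 is on top; that piece has area ∫[-2,-1] (-3*x**3 - 18*x**2 - 33*x - 18) dx = 3/4.
Total enclosed area = 3/4 + 3/4 = 3/2.

3/2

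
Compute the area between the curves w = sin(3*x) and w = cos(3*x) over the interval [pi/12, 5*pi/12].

On [pi/12, 5*pi/12], (sin(3*x)) - (cos(3*x)) = sin(3*x) - cos(3*x) is ≥ 0 throughout, so the area is a single integral of |sin(3*x) - cos(3*x)|.
∫[pi/12,5*pi/12] (sin(3*x) - cos(3*x)) dx = 2*sqrt(2)/3.

2*sqrt(2)/3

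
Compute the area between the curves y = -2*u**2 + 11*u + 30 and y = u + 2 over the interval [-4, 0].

The difference (-2*u**2 + 11*u + 30) - (u + 2) = -2*u**2 + 10*u + 28 changes sign at u = -2 inside [-4, 0], so split the integral there.
∫[-4,-2] (-2*u**2 + 10*u + 28) du = -124/3; the area of that piece is 124/3.
∫[-2,0] (-2*u**2 + 10*u + 28) du = 92/3.
Total area = 124/3 + 92/3 = 72.

72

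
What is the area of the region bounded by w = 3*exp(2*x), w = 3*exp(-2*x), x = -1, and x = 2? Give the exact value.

The difference (3*exp(2*x)) - (3*exp(-2*x)) = 3*exp(2*x) - 3*exp(-2*x) changes sign at x = 0 inside [-1, 2], so split the integral there.
∫[-1,0] (3*exp(2*x) - 3*exp(-2*x)) dx = -3*exp(2)/2 - 3*exp(-2)/2 + 3; the area of that piece is -3 + 3*exp(-2)/2 + 3*exp(2)/2.
∫[0,2] (3*exp(2*x) - 3*exp(-2*x)) dx = -3 + 3*exp(-4)/2 + 3*exp(4)/2.
Total area = (-3 + 3*exp(-2)/2 + 3*exp(2)/2) + (-3 + 3*exp(-4)/2 + 3*exp(4)/2) = -6 + 3*exp(-4)/2 + 3*exp(-2)/2 + 3*exp(2)/2 + 3*exp(4)/2.

-6 + 3*exp(-4)/2 + 3*exp(-2)/2 + 3*exp(2)/2 + 3*exp(4)/2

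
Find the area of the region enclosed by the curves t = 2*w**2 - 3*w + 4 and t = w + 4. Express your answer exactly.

Both boundary curves give t as a function of w, so integrate with respect to w. Setting them equal: 2*w**2 - 4*w = 0, i.e. 2*w*(w - 2) = 0, so they meet at w = 0, 2.
For w in [0, 2], t = 2*w**2 - 3*w + 4 is on the left; area = ∫[0,2] (-(2*w**2 - 4*w)) dw = 8/3.

8/3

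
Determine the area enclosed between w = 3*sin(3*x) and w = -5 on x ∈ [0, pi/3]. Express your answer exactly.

On [0, pi/3], (3*sin(3*x)) - (-5) = 3*sin(3*x) + 5 is ≥ 0 throughout, so the area is a single integral of |3*sin(3*x) + 5|.
∫[0,pi/3] (3*sin(3*x) + 5) dx = 2 + 5*pi/3.

2 + 5*pi/3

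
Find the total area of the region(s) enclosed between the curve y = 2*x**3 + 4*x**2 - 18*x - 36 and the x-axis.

443/3

The curve meets the x-axis where 2*x**3 + 4*x**2 - 18*x - 36 = 0, i.e. 2*(x - 3)*(x + 2)*(x + 3) = 0, at x = -3, -2, 3.
On [-3, -2] the curve lies above the axis; ∫[-3,-2] (2*x**3 + 4*x**2 - 18*x - 36) dx = 11/6, giving area 11/6.
On [-2, 3] the curve lies below the axis; ∫[-2,3] (2*x**3 + 4*x**2 - 18*x - 36) dx = -875/6, giving area 875/6.
Total area = 11/6 + 875/6 = 443/3.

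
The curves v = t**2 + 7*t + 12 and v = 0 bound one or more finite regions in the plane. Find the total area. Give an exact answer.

1/6

Set the curves equal: t**2 + 7*t + 12 = 0, so t**2 + 7*t + 12 = 0, which factors as (t + 3)*(t + 4) = 0. The curves meet at t = -4, -3.
On [-4, -3], v = 0 is on top; that piece has area ∫[-4,-3] (-(t**2 + 7*t + 12)) dt = 1/6.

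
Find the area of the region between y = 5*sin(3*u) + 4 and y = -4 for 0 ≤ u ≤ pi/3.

On [0, pi/3], (5*sin(3*u) + 4) - (-4) = 5*sin(3*u) + 8 is ≥ 0 throughout, so the area is a single integral of |5*sin(3*u) + 8|.
∫[0,pi/3] (5*sin(3*u) + 8) du = 10/3 + 8*pi/3.

10/3 + 8*pi/3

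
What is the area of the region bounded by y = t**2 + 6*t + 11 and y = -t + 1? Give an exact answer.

9/2

Set the curves equal: t**2 + 6*t + 11 = -t + 1, so t**2 + 7*t + 10 = 0, which factors as (t + 2)*(t + 5) = 0. The curves meet at t = -5, -2.
On [-5, -2], y = -t + 1 is on top; that piece has area ∫[-5,-2] (-(t**2 + 7*t + 10)) dt = 9/2.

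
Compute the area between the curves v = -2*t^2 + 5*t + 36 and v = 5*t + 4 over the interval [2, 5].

106/3

The difference (-2*t^2 + 5*t + 36) - (5*t + 4) = -2*t^2 + 32 changes sign at t = 4 inside [2, 5], so split the integral there.
∫[2,4] (-2*t^2 + 32) dt = 80/3.
∫[4,5] (-2*t^2 + 32) dt = -26/3; the area of that piece is 26/3.
Total area = 80/3 + 26/3 = 106/3.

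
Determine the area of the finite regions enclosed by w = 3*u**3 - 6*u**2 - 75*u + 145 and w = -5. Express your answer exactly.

2459/2

Set the curves equal: 3*u**3 - 6*u**2 - 75*u + 145 = -5, so 3*u**3 - 6*u**2 - 75*u + 150 = 0, which factors as 3*(u - 5)*(u - 2)*(u + 5) = 0. The curves meet at u = -5, 2, 5.
On [-5, 2], w = 3*u**3 - 6*u**2 - 75*u + 145 is on top; that piece has area ∫[-5,2] (3*u**3 - 6*u**2 - 75*u + 150) du = 4459/4.
On [2, 5], w = -5 is on top; that piece has area ∫[2,5] (-(3*u**3 - 6*u**2 - 75*u + 150)) du = 459/4.
Total enclosed area = 4459/4 + 459/4 = 2459/2.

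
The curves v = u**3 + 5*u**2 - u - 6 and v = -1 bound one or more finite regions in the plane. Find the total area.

Set the curves equal: u**3 + 5*u**2 - u - 6 = -1, so u**3 + 5*u**2 - u - 5 = 0, which factors as (u - 1)*(u + 1)*(u + 5) = 0. The curves meet at u = -5, -1, 1.
On [-5, -1], v = u**3 + 5*u**2 - u - 6 is on top; that piece has area ∫[-5,-1] (u**3 + 5*u**2 - u - 5) du = 128/3.
On [-1, 1], v = -1 is on top; that piece has area ∫[-1,1] (-(u**3 + 5*u**2 - u - 5)) du = 20/3.
Total enclosed area = 128/3 + 20/3 = 148/3.

148/3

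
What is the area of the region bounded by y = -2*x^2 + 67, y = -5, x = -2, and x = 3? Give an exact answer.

On [-2, 3], (-2*x^2 + 67) - (-5) = -2*x^2 + 72 is ≥ 0 throughout, so the area is a single integral of |-2*x^2 + 72|.
∫[-2,3] (-2*x^2 + 72) dx = 1010/3.

1010/3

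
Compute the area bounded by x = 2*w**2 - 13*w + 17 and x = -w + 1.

Both boundary curves give x as a function of w, so integrate with respect to w. Setting them equal: 2*w**2 - 12*w + 16 = 0, i.e. 2*(w - 4)*(w - 2) = 0, so they meet at w = 2, 4.
For w in [2, 4], x = 2*w**2 - 13*w + 17 is on the left; area = ∫[2,4] (-(2*w**2 - 12*w + 16)) dw = 8/3.

8/3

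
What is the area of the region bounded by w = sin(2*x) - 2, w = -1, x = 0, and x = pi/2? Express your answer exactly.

-1 + pi/2

On [0, pi/2], (sin(2*x) - 2) - (-1) = sin(2*x) - 1 is ≤ 0 throughout, so the area is a single integral of |sin(2*x) - 1|.
∫[0,pi/2] (sin(2*x) - 1) dx = 1 - pi/2; the area of that piece is -1 + pi/2.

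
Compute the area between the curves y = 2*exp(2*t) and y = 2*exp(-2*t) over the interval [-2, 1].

The difference (2*exp(2*t)) - (2*exp(-2*t)) = 2*exp(2*t) - 2*exp(-2*t) changes sign at t = 0 inside [-2, 1], so split the integral there.
∫[-2,0] (2*exp(2*t) - 2*exp(-2*t)) dt = -exp(4) - exp(-4) + 2; the area of that piece is -2 + exp(-4) + exp(4).
∫[0,1] (2*exp(2*t) - 2*exp(-2*t)) dt = -2 + exp(-2) + exp(2).
Total area = (-2 + exp(-4) + exp(4)) + (-2 + exp(-2) + exp(2)) = -4 + exp(-4) + exp(-2) + exp(2) + exp(4).

-4 + exp(-4) + exp(-2) + exp(2) + exp(4)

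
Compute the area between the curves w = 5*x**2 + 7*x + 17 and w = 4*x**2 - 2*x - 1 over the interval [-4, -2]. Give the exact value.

The difference (5*x**2 + 7*x + 17) - (4*x**2 - 2*x - 1) = x**2 + 9*x + 18 changes sign at x = -3 inside [-4, -2], so split the integral there.
∫[-4,-3] (x**2 + 9*x + 18) dx = -7/6; the area of that piece is 7/6.
∫[-3,-2] (x**2 + 9*x + 18) dx = 11/6.
Total area = 7/6 + 11/6 = 3.

3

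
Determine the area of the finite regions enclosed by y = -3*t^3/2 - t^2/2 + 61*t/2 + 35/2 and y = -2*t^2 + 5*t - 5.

284

Set the curves equal: -3*t^3/2 - t^2/2 + 61*t/2 + 35/2 = -2*t^2 + 5*t - 5, so -3*t^3/2 + 3*t^2/2 + 51*t/2 + 45/2 = 0, which factors as -3*(t - 5)*(t + 1)*(t + 3)/2 = 0. The curves meet at t = -3, -1, 5.
On [-3, -1], y = -2*t^2 + 5*t - 5 is on top; that piece has area ∫[-3,-1] (-(-3*t^3/2 + 3*t^2/2 + 51*t/2 + 45/2)) dt = 14.
On [-1, 5], y = -3*t^3/2 - t^2/2 + 61*t/2 + 35/2 is on top; that piece has area ∫[-1,5] (-3*t^3/2 + 3*t^2/2 + 51*t/2 + 45/2) dt = 270.
Total enclosed area = 14 + 270 = 284.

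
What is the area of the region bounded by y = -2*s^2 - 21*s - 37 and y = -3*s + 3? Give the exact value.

Set the curves equal: -2*s^2 - 21*s - 37 = -3*s + 3, so -2*s^2 - 18*s - 40 = 0, which factors as -2*(s + 4)*(s + 5) = 0. The curves meet at s = -5, -4.
On [-5, -4], y = -2*s^2 - 21*s - 37 is on top; that piece has area ∫[-5,-4] (-2*s^2 - 18*s - 40) ds = 1/3.

1/3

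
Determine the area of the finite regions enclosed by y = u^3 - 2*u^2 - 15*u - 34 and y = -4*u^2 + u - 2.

568/3

Set the curves equal: u^3 - 2*u^2 - 15*u - 34 = -4*u^2 + u - 2, so u^3 + 2*u^2 - 16*u - 32 = 0, which factors as (u - 4)*(u + 2)*(u + 4) = 0. The curves meet at u = -4, -2, 4.
On [-4, -2], y = u^3 - 2*u^2 - 15*u - 34 is on top; that piece has area ∫[-4,-2] (u^3 + 2*u^2 - 16*u - 32) du = 28/3.
On [-2, 4], y = -4*u^2 + u - 2 is on top; that piece has area ∫[-2,4] (-(u^3 + 2*u^2 - 16*u - 32)) du = 180.
Total enclosed area = 28/3 + 180 = 568/3.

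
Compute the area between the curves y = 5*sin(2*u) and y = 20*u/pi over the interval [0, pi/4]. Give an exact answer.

On [0, pi/4], (5*sin(2*u)) - (20*u/pi) = -20*u/pi + 5*sin(2*u) is ≥ 0 throughout, so the area is a single integral of |-20*u/pi + 5*sin(2*u)|.
∫[0,pi/4] (-20*u/pi + 5*sin(2*u)) du = 5/2 - 5*pi/8.

5/2 - 5*pi/8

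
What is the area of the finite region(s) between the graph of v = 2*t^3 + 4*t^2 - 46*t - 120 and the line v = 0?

The curve meets the t-axis where 2*t^3 + 4*t^2 - 46*t - 120 = 0, i.e. 2*(t - 5)*(t + 3)*(t + 4) = 0, at t = -4, -3, 5.
On [-4, -3] the curve lies above the axis; ∫[-4,-3] (2*t^3 + 4*t^2 - 46*t - 120) dt = 17/6, giving area 17/6.
On [-3, 5] the curve lies below the axis; ∫[-3,5] (2*t^3 + 4*t^2 - 46*t - 120) dt = -2560/3, giving area 2560/3.
Total area = 17/6 + 2560/3 = 5137/6.

5137/6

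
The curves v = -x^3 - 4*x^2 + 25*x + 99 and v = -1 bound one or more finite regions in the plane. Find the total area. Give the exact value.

4019/6

Set the curves equal: -x^3 - 4*x^2 + 25*x + 99 = -1, so -x^3 - 4*x^2 + 25*x + 100 = 0, which factors as -(x - 5)*(x + 4)*(x + 5) = 0. The curves meet at x = -5, -4, 5.
On [-5, -4], v = -1 is on top; that piece has area ∫[-5,-4] (-(-x^3 - 4*x^2 + 25*x + 100)) dx = 19/12.
On [-4, 5], v = -x^3 - 4*x^2 + 25*x + 99 is on top; that piece has area ∫[-4,5] (-x^3 - 4*x^2 + 25*x + 100) dx = 2673/4.
Total enclosed area = 19/12 + 2673/4 = 4019/6.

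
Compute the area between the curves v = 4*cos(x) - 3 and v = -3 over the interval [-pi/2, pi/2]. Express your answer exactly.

On [-pi/2, pi/2], (4*cos(x) - 3) - (-3) = 4*cos(x) is ≥ 0 throughout, so the area is a single integral of |4*cos(x)|.
∫[-pi/2,pi/2] (4*cos(x)) dx = 8.

8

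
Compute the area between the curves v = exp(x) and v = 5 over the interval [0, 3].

-24 + 10*log(5) + exp(3)

The difference (exp(x)) - (5) = exp(x) - 5 changes sign at x = log(5) inside [0, 3], so split the integral there.
∫[0,log(5)] (exp(x) - 5) dx = 4 - log(3125); the area of that piece is -4 + log(3125).
∫[log(5),3] (exp(x) - 5) dx = -20 + 5*log(5) + exp(3).
Total area = (-4 + log(3125)) + (-20 + 5*log(5) + exp(3)) = -24 + 10*log(5) + exp(3).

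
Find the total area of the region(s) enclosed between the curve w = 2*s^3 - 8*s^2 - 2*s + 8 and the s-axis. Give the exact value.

253/6

The curve meets the s-axis where 2*s^3 - 8*s^2 - 2*s + 8 = 0, i.e. 2*(s - 4)*(s - 1)*(s + 1) = 0, at s = -1, 1, 4.
On [-1, 1] the curve lies above the axis; ∫[-1,1] (2*s^3 - 8*s^2 - 2*s + 8) ds = 32/3, giving area 32/3.
On [1, 4] the curve lies below the axis; ∫[1,4] (2*s^3 - 8*s^2 - 2*s + 8) ds = -63/2, giving area 63/2.
Total area = 32/3 + 63/2 = 253/6.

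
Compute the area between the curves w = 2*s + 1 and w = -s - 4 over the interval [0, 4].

44

On [0, 4], (2*s + 1) - (-s - 4) = 3*s + 5 is ≥ 0 throughout, so the area is a single integral of |3*s + 5|.
∫[0,4] (3*s + 5) ds = 44.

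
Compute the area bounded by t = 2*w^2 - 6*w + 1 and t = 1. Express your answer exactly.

9

Both boundary curves give t as a function of w, so integrate with respect to w. Setting them equal: 2*w^2 - 6*w = 0, i.e. 2*w*(w - 3) = 0, so they meet at w = 0, 3.
For w in [0, 3], t = 2*w^2 - 6*w + 1 is on the left; area = ∫[0,3] (-(2*w^2 - 6*w)) dw = 9.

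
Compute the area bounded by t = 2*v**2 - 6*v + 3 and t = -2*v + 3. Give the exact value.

8/3

Both boundary curves give t as a function of v, so integrate with respect to v. Setting them equal: 2*v**2 - 4*v = 0, i.e. 2*v*(v - 2) = 0, so they meet at v = 0, 2.
For v in [0, 2], t = 2*v**2 - 6*v + 3 is on the left; area = ∫[0,2] (-(2*v**2 - 4*v)) dv = 8/3.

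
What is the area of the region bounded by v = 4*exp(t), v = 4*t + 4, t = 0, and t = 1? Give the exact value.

On [0, 1], (4*exp(t)) - (4*t + 4) = -4*t + 4*exp(t) - 4 is ≥ 0 throughout, so the area is a single integral of |-4*t + 4*exp(t) - 4|.
∫[0,1] (-4*t + 4*exp(t) - 4) dt = -10 + 4*exp(1).

-10 + 4*exp(1)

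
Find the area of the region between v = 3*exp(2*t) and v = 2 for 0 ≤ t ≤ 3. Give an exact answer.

On [0, 3], (3*exp(2*t)) - (2) = 3*exp(2*t) - 2 is ≥ 0 throughout, so the area is a single integral of |3*exp(2*t) - 2|.
∫[0,3] (3*exp(2*t) - 2) dt = -15/2 + 3*exp(6)/2.

-15/2 + 3*exp(6)/2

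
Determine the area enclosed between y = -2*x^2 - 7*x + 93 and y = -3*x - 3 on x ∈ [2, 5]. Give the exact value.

168

On [2, 5], (-2*x^2 - 7*x + 93) - (-3*x - 3) = -2*x^2 - 4*x + 96 is ≥ 0 throughout, so the area is a single integral of |-2*x^2 - 4*x + 96|.
∫[2,5] (-2*x^2 - 4*x + 96) dx = 168.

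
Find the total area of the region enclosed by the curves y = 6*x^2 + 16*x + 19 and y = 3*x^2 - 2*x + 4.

Set the curves equal: 6*x^2 + 16*x + 19 = 3*x^2 - 2*x + 4, so 3*x^2 + 18*x + 15 = 0, which factors as 3*(x + 1)*(x + 5) = 0. The curves meet at x = -5, -1.
On [-5, -1], y = 3*x^2 - 2*x + 4 is on top; that piece has area ∫[-5,-1] (-(3*x^2 + 18*x + 15)) dx = 32.

32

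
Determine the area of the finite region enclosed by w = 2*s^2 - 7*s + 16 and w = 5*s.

8/3

Set the curves equal: 2*s^2 - 7*s + 16 = 5*s, so 2*s^2 - 12*s + 16 = 0, which factors as 2*(s - 4)*(s - 2) = 0. The curves meet at s = 2, 4.
On [2, 4], w = 5*s is on top; that piece has area ∫[2,4] (-(2*s^2 - 12*s + 16)) ds = 8/3.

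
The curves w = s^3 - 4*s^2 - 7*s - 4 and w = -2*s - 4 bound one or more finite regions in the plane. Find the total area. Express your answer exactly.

443/6

Set the curves equal: s^3 - 4*s^2 - 7*s - 4 = -2*s - 4, so s^3 - 4*s^2 - 5*s = 0, which factors as s*(s - 5)*(s + 1) = 0. The curves meet at s = -1, 0, 5.
On [-1, 0], w = s^3 - 4*s^2 - 7*s - 4 is on top; that piece has area ∫[-1,0] (s^3 - 4*s^2 - 5*s) ds = 11/12.
On [0, 5], w = -2*s - 4 is on top; that piece has area ∫[0,5] (-(s^3 - 4*s^2 - 5*s)) ds = 875/12.
Total enclosed area = 11/12 + 875/12 = 443/6.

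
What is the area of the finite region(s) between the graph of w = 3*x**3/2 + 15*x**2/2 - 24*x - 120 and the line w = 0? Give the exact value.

5137/8

The curve meets the x-axis where 3*x**3/2 + 15*x**2/2 - 24*x - 120 = 0, i.e. 3*(x - 4)*(x + 4)*(x + 5)/2 = 0, at x = -5, -4, 4.
On [-5, -4] the curve lies above the axis; ∫[-5,-4] (3*x**3/2 + 15*x**2/2 - 24*x - 120) dx = 17/8, giving area 17/8.
On [-4, 4] the curve lies below the axis; ∫[-4,4] (3*x**3/2 + 15*x**2/2 - 24*x - 120) dx = -640, giving area 640.
Total area = 17/8 + 640 = 5137/8.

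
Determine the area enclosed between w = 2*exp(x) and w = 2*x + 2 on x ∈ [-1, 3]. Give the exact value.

-16 - 2*exp(-1) + 2*exp(3)

On [-1, 3], (2*exp(x)) - (2*x + 2) = -2*x + 2*exp(x) - 2 is ≥ 0 throughout, so the area is a single integral of |-2*x + 2*exp(x) - 2|.
∫[-1,3] (-2*x + 2*exp(x) - 2) dx = -16 - 2*exp(-1) + 2*exp(3).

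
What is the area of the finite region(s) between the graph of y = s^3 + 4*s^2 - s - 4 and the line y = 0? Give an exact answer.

253/12

The curve meets the s-axis where s^3 + 4*s^2 - s - 4 = 0, i.e. (s - 1)*(s + 1)*(s + 4) = 0, at s = -4, -1, 1.
On [-4, -1] the curve lies above the axis; ∫[-4,-1] (s^3 + 4*s^2 - s - 4) ds = 63/4, giving area 63/4.
On [-1, 1] the curve lies below the axis; ∫[-1,1] (s^3 + 4*s^2 - s - 4) ds = -16/3, giving area 16/3.
Total area = 63/4 + 16/3 = 253/12.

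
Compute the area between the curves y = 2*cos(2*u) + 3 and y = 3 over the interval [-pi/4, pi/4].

On [-pi/4, pi/4], (2*cos(2*u) + 3) - (3) = 2*cos(2*u) is ≥ 0 throughout, so the area is a single integral of |2*cos(2*u)|.
∫[-pi/4,pi/4] (2*cos(2*u)) du = 2.

2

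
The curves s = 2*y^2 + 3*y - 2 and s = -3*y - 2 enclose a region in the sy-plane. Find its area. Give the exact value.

9

Both boundary curves give s as a function of y, so integrate with respect to y. Setting them equal: 2*y^2 + 6*y = 0, i.e. 2*y*(y + 3) = 0, so they meet at y = -3, 0.
For y in [-3, 0], s = 2*y^2 + 3*y - 2 is on the left; area = ∫[-3,0] (-(2*y^2 + 6*y)) dy = 9.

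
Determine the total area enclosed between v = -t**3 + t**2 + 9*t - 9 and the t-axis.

The curve meets the t-axis where -t**3 + t**2 + 9*t - 9 = 0, i.e. -(t - 3)*(t - 1)*(t + 3) = 0, at t = -3, 1, 3.
On [-3, 1] the curve lies below the axis; ∫[-3,1] (-t**3 + t**2 + 9*t - 9) dt = -128/3, giving area 128/3.
On [1, 3] the curve lies above the axis; ∫[1,3] (-t**3 + t**2 + 9*t - 9) dt = 20/3, giving area 20/3.
Total area = 128/3 + 20/3 = 148/3.

148/3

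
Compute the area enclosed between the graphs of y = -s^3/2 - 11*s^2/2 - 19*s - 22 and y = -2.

Set the curves equal: -s^3/2 - 11*s^2/2 - 19*s - 22 = -2, so -s^3/2 - 11*s^2/2 - 19*s - 20 = 0, which factors as -(s + 2)*(s + 4)*(s + 5)/2 = 0. The curves meet at s = -5, -4, -2.
On [-5, -4], y = -2 is on top; that piece has area ∫[-5,-4] (-(-s^3/2 - 11*s^2/2 - 19*s - 20)) ds = 5/24.
On [-4, -2], y = -s^3/2 - 11*s^2/2 - 19*s - 22 is on top; that piece has area ∫[-4,-2] (-s^3/2 - 11*s^2/2 - 19*s - 20) ds = 4/3.
Total enclosed area = 5/24 + 4/3 = 37/24.

37/24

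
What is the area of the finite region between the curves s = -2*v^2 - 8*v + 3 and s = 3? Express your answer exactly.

Both boundary curves give s as a function of v, so integrate with respect to v. Setting them equal: -2*v^2 - 8*v = 0, i.e. -2*v*(v + 4) = 0, so they meet at v = -4, 0.
For v in [-4, 0], s = -2*v^2 - 8*v + 3 is on the right; area = ∫[-4,0] (-2*v^2 - 8*v) dv = 64/3.

64/3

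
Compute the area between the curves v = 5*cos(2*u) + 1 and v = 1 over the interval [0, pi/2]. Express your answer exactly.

The difference (5*cos(2*u) + 1) - (1) = 5*cos(2*u) changes sign at u = pi/4 inside [0, pi/2], so split the integral there.
∫[0,pi/4] (5*cos(2*u)) du = 5/2.
∫[pi/4,pi/2] (5*cos(2*u)) du = -5/2; the area of that piece is 5/2.
Total area = 5/2 + 5/2 = 5.

5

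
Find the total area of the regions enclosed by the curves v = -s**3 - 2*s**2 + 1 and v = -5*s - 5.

Set the curves equal: -s**3 - 2*s**2 + 1 = -5*s - 5, so -s**3 - 2*s**2 + 5*s + 6 = 0, which factors as -(s - 2)*(s + 1)*(s + 3) = 0. The curves meet at s = -3, -1, 2.
On [-3, -1], v = -5*s - 5 is on top; that piece has area ∫[-3,-1] (-(-s**3 - 2*s**2 + 5*s + 6)) ds = 16/3.
On [-1, 2], v = -s**3 - 2*s**2 + 1 is on top; that piece has area ∫[-1,2] (-s**3 - 2*s**2 + 5*s + 6) ds = 63/4.
Total enclosed area = 16/3 + 63/4 = 253/12.

253/12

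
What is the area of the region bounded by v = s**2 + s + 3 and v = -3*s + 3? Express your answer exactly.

Set the curves equal: s**2 + s + 3 = -3*s + 3, so s**2 + 4*s = 0, which factors as s*(s + 4) = 0. The curves meet at s = -4, 0.
On [-4, 0], v = -3*s + 3 is on top; that piece has area ∫[-4,0] (-(s**2 + 4*s)) ds = 32/3.

32/3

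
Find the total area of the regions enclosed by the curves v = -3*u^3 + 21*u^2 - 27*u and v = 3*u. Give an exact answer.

253/4

Set the curves equal: -3*u^3 + 21*u^2 - 27*u = 3*u, so -3*u^3 + 21*u^2 - 30*u = 0, which factors as -3*u*(u - 5)*(u - 2) = 0. The curves meet at u = 0, 2, 5.
On [0, 2], v = 3*u is on top; that piece has area ∫[0,2] (-(-3*u^3 + 21*u^2 - 30*u)) du = 16.
On [2, 5], v = -3*u^3 + 21*u^2 - 27*u is on top; that piece has area ∫[2,5] (-3*u^3 + 21*u^2 - 30*u) du = 189/4.
Total enclosed area = 16 + 189/4 = 253/4.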